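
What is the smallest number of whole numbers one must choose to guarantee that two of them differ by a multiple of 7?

Use the pigeonhole principle on residue classes: two integers differ by a multiple of 7 exactly when they share a remainder mod 7.
There are 7 residue classes mod 7, so 7 integers can all lie in distinct classes.
One more integer must repeat a residue, giving a difference divisible by 7. So n = 7 + 1 = 8.

8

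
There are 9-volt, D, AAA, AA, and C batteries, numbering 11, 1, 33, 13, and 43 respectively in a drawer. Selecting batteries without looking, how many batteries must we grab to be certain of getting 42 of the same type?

In the worst case we take at most 41 of each type, but all 11 9-volt, all 1 D, all 33 AAA, and all 13 AA (fewer than 41), giving 11 + 1 + 33 + 13 + 41 = 99.
One more battery then forces some type to 42, so 99 + 1 = 100.

100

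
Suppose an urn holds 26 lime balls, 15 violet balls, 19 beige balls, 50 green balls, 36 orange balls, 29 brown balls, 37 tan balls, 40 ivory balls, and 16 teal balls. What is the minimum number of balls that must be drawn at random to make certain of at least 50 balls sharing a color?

In the worst case we take at most 49 of each color, but all 26 lime, all 15 violet, all 19 beige, all 36 orange, all 29 brown, all 37 tan, all 40 ivory, and all 16 teal (fewer than 49), giving 26 + 15 + 19 + 49 + 36 + 29 + 37 + 40 + 16 = 267.
One more ball then forces some color to 50, so 267 + 1 = 268.

268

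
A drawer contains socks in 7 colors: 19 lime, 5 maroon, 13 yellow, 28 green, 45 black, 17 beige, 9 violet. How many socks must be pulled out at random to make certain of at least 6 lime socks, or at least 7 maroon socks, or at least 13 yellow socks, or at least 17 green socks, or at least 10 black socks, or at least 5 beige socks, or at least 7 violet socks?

Each of the 7 colors has its own threshold; avoid all of them simultaneously.
The worst case stops just short of every target: 5 lime, all 5 maroon, 12 yellow, 16 green, 9 black, 4 beige, 6 violet — 5 + 5 + 12 + 16 + 9 + 4 + 6 = 57 socks.
One more sock must push some color to its target, so 57 + 1 = 58.

58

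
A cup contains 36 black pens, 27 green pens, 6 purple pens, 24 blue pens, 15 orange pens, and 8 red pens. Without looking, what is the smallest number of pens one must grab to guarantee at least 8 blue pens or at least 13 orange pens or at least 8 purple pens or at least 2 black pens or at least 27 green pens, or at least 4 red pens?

56

Each of the 6 ink colors has its own threshold; avoid all of them simultaneously.
The worst case stops just short of every target: 1 black, 26 green, all 6 purple, 7 blue, 12 orange, 3 red — 1 + 26 + 6 + 7 + 12 + 3 = 55 pens.
One more pen must push some ink color to its target, so 55 + 1 = 56.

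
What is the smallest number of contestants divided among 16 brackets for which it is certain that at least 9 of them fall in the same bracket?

There are 16 brackets acting as pigeonholes.
With 16 × 8 = 128 contestants we could place exactly 8 in each, with no class reaching 9.
One more forces some class to hold 9, so 128 + 1 = 129.

129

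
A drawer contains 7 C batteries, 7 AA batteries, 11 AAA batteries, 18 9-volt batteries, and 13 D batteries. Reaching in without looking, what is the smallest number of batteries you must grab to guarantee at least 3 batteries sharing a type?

11

Treat the 5 types as pigeonholes.
The worst case takes 2 batteries of each type without reaching 3 of any: 5 × 2 = 10.
The next battery must bring some type to 3, so 10 + 1 = 11.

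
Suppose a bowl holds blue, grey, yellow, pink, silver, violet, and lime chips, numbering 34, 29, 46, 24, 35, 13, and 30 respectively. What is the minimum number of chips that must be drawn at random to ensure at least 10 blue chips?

187

To avoid blue chips as long as possible, exhaust the other 6 colors first.
The worst case draws every non-blue chip first: 29 + 46 + 24 + 35 + 13 + 30 = 177.
The next 10 draws are then forced to be blue, giving 177 + 10 = 187.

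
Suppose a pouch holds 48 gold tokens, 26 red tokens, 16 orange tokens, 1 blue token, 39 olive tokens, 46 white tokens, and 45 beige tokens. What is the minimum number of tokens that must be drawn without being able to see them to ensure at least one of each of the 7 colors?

221

The hardest color to obtain is blue: we could draw every other token first — 221 − 1 = 220 tokens — without a single blue one.
The next draw must be blue, so 220 + 1 = 221.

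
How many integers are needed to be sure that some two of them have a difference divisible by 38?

39

Two integers differ by a multiple of 38 exactly when they share a remainder mod 38.
There are 38 residue classes mod 38, so 38 integers can all lie in distinct classes.
One more integer must repeat a residue, giving a difference divisible by 38. So n = 38 + 1 = 39.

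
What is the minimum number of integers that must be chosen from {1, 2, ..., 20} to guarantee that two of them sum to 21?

Partition {1, …, 20} into 10 pairs: {1,20}, {2,19}, …, {10,11}.
Choosing 10 integers — say the integers 1 through 10 — takes one from each pair and avoids the property.
Choosing 11 forces two into the same pair by pigeonhole, and those sum to 21. So 11.

11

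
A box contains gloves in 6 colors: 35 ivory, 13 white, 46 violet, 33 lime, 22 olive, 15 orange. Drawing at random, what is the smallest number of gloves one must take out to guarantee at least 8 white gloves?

The worst case draws every non-white glove first: 35 + 46 + 33 + 22 + 15 = 151.
The next 8 draws are then forced to be white, giving 151 + 8 = 159.

159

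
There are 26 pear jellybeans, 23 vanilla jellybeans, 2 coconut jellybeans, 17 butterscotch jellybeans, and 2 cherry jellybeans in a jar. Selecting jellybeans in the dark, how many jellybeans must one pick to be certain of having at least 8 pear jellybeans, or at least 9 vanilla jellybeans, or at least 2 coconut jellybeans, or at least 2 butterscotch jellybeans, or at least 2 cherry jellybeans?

Each of the 5 flavors has its own threshold; avoid all of them simultaneously.
The worst case stops just short of every target: 7 pear, 8 vanilla, 1 coconut, 1 butterscotch, 1 cherry — 7 + 8 + 1 + 1 + 1 = 18 jellybeans.
One more jellybean must push some flavor to its target, so 18 + 1 = 19.

19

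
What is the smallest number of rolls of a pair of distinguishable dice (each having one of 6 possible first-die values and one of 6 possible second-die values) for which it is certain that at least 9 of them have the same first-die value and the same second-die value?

289

There are 6 × 6 = 36 (first-die value, second-die value) combinations acting as pigeonholes.
With 36 × 8 = 288 rolls of a pair of distinguishable dice we could place exactly 8 in each, with no (first-die value, second-die value) pair reaching 9.
One more forces some (first-die value, second-die value) pair to hold 9, so 288 + 1 = 289.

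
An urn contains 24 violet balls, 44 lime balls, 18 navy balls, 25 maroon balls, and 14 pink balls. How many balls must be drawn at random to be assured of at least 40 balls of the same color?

121

In the worst case we take at most 39 of each color, but all 24 violet, all 18 navy, all 25 maroon, and all 14 pink (fewer than 39), giving 24 + 39 + 18 + 25 + 14 = 120.
One more ball then forces some color to 40, so 120 + 1 = 121.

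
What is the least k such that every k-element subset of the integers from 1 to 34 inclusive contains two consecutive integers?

18

Partition {1, …, 34} into 17 pairs: {1,2}, {3,4}, …, {33,34}.
Choosing 17 integers — say the 17 even numbers 2, 4, …, 34 — takes one from each pair and avoids the property.
Choosing 18 forces two into the same pair by pigeonhole, and those are consecutive. So 18.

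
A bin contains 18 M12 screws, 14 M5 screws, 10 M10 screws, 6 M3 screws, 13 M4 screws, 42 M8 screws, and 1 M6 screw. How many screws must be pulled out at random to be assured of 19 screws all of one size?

81

In the worst case we take at most 18 of each size, but all 14 M5, all 10 M10, all 6 M3, all 13 M4, and all 1 M6 (fewer than 18), giving 18 + 14 + 10 + 6 + 13 + 18 + 1 = 80.
One more screw then forces some size to 19, so 80 + 1 = 81.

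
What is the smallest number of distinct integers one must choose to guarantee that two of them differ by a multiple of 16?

Two integers differ by a multiple of 16 exactly when they share a remainder mod 16.
There are 16 residue classes mod 16, so 16 integers can all lie in distinct classes.
One more integer must repeat a residue, giving a difference divisible by 16. So n = 16 + 1 = 17.

17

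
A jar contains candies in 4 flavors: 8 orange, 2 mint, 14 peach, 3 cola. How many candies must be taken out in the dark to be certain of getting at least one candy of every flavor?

The hardest flavor to obtain is mint: we could draw every other candy first — 27 − 2 = 25 candies — without a single mint one.
The next draw must be mint, so 25 + 1 = 26.

26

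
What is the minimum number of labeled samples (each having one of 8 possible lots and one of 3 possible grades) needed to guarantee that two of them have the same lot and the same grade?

25

There are 8 × 3 = 24 (lot, grade) combinations acting as pigeonholes.
With 24 labeled samples we could place one in each, avoiding any repeat.
One more forces some (lot, grade) pair to hold 2, so 24 + 1 = 25.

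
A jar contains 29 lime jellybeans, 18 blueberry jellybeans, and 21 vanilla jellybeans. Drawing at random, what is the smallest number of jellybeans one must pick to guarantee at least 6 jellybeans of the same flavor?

16

The worst case takes 5 jellybeans of each flavor without reaching 6 of any: 3 × 5 = 15.
The next jellybean must bring some flavor to 6, so 15 + 1 = 16.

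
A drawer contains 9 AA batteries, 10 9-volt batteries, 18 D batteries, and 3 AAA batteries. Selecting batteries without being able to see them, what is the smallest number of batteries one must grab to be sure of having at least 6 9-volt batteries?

The worst case draws every non-9-volt battery first: 9 + 18 + 3 = 30.
The next 6 draws are then forced to be 9-volt, giving 30 + 6 = 36.

36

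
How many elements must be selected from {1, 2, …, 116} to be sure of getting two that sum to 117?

59

Partition {1, …, 116} into 58 pairs: {1,116}, {2,115}, …, {58,59}.
Choosing 58 integers — say the integers 1 through 58 — takes one from each pair and avoids the property.
Choosing 59 forces two into the same pair by pigeonhole, and those sum to 117. So 59.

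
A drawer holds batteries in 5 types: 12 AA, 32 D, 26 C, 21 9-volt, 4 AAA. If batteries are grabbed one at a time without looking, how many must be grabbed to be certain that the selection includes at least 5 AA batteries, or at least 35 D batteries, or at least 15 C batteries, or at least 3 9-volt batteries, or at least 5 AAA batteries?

57

The worst case stops just short of every target: 4 AA, all 32 D, 14 C, 2 9-volt, 4 AAA — 4 + 32 + 14 + 2 + 4 = 56 batteries.
One more battery must push some type to its target, so 56 + 1 = 57.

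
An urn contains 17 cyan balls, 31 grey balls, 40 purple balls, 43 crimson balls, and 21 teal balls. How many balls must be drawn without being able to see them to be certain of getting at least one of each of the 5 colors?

The hardest color to obtain is cyan: we could draw every other ball first — 152 − 17 = 135 balls — without a single cyan one.
The next draw must be cyan, so 135 + 1 = 136.

136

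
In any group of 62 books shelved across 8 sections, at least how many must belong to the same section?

8

The 62 books fall into 8 sections.
If each of the 8 sections held at most 7, the total would be at most 8 × 7 = 56 < 62, a contradiction.
So at least one holds ⌈62/8⌉ = 8.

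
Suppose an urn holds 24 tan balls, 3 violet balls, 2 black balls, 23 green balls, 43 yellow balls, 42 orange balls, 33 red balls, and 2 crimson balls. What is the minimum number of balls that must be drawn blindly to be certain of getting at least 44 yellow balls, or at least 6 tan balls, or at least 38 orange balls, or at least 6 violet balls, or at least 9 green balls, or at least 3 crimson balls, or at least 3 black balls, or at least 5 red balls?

The worst case stops just short of every target: 5 tan, all 3 violet, 2 black, 8 green, 43 yellow, 37 orange, 4 red, 2 crimson — 5 + 3 + 2 + 8 + 43 + 37 + 4 + 2 = 104 balls.
One more ball must push some color to its target, so 104 + 1 = 105.

105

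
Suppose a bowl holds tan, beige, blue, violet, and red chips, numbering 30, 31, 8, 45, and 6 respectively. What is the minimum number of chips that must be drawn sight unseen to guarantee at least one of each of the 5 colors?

The hardest color to obtain is red: we could draw every other chip first — 120 − 6 = 114 chips — without a single red one.
The next draw must be red, so 114 + 1 = 115.

115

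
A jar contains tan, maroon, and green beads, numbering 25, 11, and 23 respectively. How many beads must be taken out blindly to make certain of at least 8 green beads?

The worst case draws every non-green bead first: 25 + 11 = 36.
The next 8 draws are then forced to be green, giving 36 + 8 = 44.

44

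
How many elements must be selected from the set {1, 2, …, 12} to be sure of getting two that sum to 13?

7

Partition {1, …, 12} into 6 pairs: {1,12}, {2,11}, …, {6,7}.
Choosing 6 integers — say the integers 1 through 6 — takes one from each pair and avoids the property.
Choosing 7 forces two into the same pair by pigeonhole, and those sum to 13. So 7.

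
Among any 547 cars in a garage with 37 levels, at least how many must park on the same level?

The 547 cars fall into 37 levels.
If each of the 37 levels held at most 14, the total would be at most 37 × 14 = 518 < 547, a contradiction.
So at least one holds ⌈547/37⌉ = 15.

15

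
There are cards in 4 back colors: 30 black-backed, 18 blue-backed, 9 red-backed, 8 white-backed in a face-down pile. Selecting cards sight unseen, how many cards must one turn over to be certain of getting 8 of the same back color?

Treat the 4 back colors as pigeonholes.
The worst case takes 7 cards of each back color without reaching 8 of any: 4 × 7 = 28.
The next card must bring some back color to 8, so 28 + 1 = 29.

29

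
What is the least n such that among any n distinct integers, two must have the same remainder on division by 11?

Use the pigeonhole principle on residue classes: two integers differ by a multiple of 11 exactly when they share a remainder mod 11.
There are 11 residue classes mod 11, so 11 integers can all lie in distinct classes.
One more integer must repeat a residue, giving a difference divisible by 11. So n = 11 + 1 = 12.

12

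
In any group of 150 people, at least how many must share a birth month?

13

The 150 people fall into 12 months of the year.
If each of the 12 months of the year held at most 12, the total would be at most 12 × 12 = 144 < 150, a contradiction.
So at least one holds ⌈150/12⌉ = 13.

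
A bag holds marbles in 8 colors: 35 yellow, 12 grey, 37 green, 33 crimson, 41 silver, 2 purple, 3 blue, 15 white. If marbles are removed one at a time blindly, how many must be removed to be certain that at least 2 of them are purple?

178

The worst case draws every non-purple marble first: 35 + 12 + 37 + 33 + 41 + 3 + 15 = 176.
The next 2 draws are then forced to be purple, giving 176 + 2 = 178.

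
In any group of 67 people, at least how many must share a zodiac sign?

If each of the 12 zodiac signs held at most 5, the total would be at most 12 × 5 = 60 < 67, a contradiction.
So at least one holds ⌈67/12⌉ = 6.

6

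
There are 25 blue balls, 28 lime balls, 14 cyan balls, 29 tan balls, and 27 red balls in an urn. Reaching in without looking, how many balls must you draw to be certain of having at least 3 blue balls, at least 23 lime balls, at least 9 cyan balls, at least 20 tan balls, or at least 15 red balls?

66

Each of the 5 colors has its own threshold; avoid all of them simultaneously.
The worst case stops just short of every target: 2 blue, 22 lime, 8 cyan, 19 tan, 14 red — 2 + 22 + 8 + 19 + 14 = 65 balls.
One more ball must push some color to its target, so 65 + 1 = 66.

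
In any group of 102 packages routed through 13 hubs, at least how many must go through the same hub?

If each of the 13 hubs held at most 7, the total would be at most 13 × 7 = 91 < 102, a contradiction.
So at least one holds ⌈102/13⌉ = 8.

8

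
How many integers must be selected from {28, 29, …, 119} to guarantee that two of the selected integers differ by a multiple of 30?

Group the integers by remainder mod 30; there are 30 residue classes, each nonempty in this range.
Choosing one from each class (30 integers) avoids any shared remainder.
One more choice must repeat a class, so two differ by a multiple of 30. Hence 30 + 1 = 31.

31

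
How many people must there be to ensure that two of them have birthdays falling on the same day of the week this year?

8

There are 7 days of the week acting as pigeonholes.
With 7 people we could place one in each, avoiding any repeat.
One more forces some class to hold 2, so 7 + 1 = 8.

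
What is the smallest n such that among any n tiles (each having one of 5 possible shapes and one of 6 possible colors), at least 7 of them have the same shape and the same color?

There are 5 × 6 = 30 (shape, color) combinations acting as pigeonholes.
With 30 × 6 = 180 tiles we could place exactly 6 in each, with no (shape, color) pair reaching 7.
One more forces some (shape, color) pair to hold 7, so 180 + 1 = 181.

181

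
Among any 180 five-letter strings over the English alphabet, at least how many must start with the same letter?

There are 26 possible first letters, which serve as the pigeonholes.
If each of the 26 possible first letters held at most 6, the total would be at most 26 × 6 = 156 < 180, a contradiction.
So at least one holds ⌈180/26⌉ = 7.

7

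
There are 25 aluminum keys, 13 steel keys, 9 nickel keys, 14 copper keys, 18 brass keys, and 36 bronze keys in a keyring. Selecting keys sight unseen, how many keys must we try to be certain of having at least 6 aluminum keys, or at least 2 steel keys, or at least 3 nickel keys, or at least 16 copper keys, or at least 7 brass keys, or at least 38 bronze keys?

The worst case stops just short of every target: 5 aluminum, 1 steel, 2 nickel, all 14 copper, 6 brass, all 36 bronze — 5 + 1 + 2 + 14 + 6 + 36 = 64 keys.
One more key must push some type to its target, so 64 + 1 = 65.

65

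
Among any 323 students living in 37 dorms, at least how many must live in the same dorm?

If each of the 37 dorms held at most 8, the total would be at most 37 × 8 = 296 < 323, a contradiction.
So at least one holds ⌈323/37⌉ = 9.

9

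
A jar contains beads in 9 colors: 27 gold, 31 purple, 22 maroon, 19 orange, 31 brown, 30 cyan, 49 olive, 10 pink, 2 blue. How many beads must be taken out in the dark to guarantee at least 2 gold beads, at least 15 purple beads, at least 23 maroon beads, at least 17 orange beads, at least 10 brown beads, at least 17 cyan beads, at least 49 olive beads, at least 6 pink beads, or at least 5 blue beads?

The worst case stops just short of every target: 1 gold, 14 purple, 22 maroon, 16 orange, 9 brown, 16 cyan, 48 olive, 5 pink, all 2 blue — 1 + 14 + 22 + 16 + 9 + 16 + 48 + 5 + 2 = 133 beads.
One more bead must push some color to its target, so 133 + 1 = 134.

134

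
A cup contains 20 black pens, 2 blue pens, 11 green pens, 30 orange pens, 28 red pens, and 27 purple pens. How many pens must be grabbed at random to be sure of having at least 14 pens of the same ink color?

In the worst case we take at most 13 of each ink color, but all 2 blue and all 11 green (fewer than 13), giving 13 + 2 + 11 + 13 + 13 + 13 = 65.
One more pen then forces some ink color to 14, so 65 + 1 = 66.

66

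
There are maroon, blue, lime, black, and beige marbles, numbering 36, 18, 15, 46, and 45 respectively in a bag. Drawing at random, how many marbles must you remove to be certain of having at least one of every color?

The hardest color to obtain is lime: we could draw every other marble first — 160 − 15 = 145 marbles — without a single lime one.
The next draw must be lime, so 145 + 1 = 146.

146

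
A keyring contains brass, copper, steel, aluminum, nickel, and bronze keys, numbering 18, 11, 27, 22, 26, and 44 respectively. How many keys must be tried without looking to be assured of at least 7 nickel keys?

129

The worst case draws every non-nickel key first: 18 + 11 + 27 + 22 + 44 = 122.
The next 7 draws are then forced to be nickel, giving 122 + 7 = 129.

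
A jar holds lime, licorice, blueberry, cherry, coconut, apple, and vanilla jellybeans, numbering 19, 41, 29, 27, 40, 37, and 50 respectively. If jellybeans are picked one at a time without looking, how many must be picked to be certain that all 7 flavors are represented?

The hardest flavor to obtain is lime: we could draw every other jellybean first — 243 − 19 = 224 jellybeans — without a single lime one.
The next draw must be lime, so 224 + 1 = 225.

225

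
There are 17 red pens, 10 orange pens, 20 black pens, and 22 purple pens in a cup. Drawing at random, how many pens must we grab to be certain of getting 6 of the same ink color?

21

The worst case takes 5 pens of each ink color without reaching 6 of any: 4 × 5 = 20.
The next pen must bring some ink color to 6, so 20 + 1 = 21.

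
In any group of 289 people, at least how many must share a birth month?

25

There are 12 months of the year, which serve as the pigeonholes.
If each of the 12 months of the year held at most 24, the total would be at most 12 × 24 = 288 < 289, a contradiction.
So at least one holds ⌈289/12⌉ = 25.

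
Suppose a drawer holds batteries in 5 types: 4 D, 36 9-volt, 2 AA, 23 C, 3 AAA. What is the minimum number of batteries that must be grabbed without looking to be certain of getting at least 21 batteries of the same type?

Treat the 5 types as pigeonholes.
In the worst case we take at most 20 of each type, but all 4 D, all 2 AA, and all 3 AAA (fewer than 20), giving 4 + 20 + 2 + 20 + 3 = 49.
One more battery then forces some type to 21, so 49 + 1 = 50.

50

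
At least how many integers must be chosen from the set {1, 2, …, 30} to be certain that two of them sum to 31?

Partition {1, …, 30} into 15 pairs: {1,30}, {2,29}, …, {15,16}.
Choosing 15 integers — say the integers 1 through 15 — takes one from each pair and avoids the property.
Choosing 16 forces two into the same pair by pigeonhole, and those sum to 31. So 16.

16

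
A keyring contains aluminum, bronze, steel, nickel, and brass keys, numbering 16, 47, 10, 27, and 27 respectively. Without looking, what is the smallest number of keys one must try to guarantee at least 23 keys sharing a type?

93

In the worst case we take at most 22 of each type, but all 16 aluminum and all 10 steel (fewer than 22), giving 16 + 22 + 10 + 22 + 22 = 92.
One more key then forces some type to 23, so 92 + 1 = 93.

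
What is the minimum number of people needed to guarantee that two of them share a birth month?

13

There are 12 months of the year acting as pigeonholes.
With 12 people we could place one in each, avoiding any repeat.
One more forces some class to hold 2, so 12 + 1 = 13.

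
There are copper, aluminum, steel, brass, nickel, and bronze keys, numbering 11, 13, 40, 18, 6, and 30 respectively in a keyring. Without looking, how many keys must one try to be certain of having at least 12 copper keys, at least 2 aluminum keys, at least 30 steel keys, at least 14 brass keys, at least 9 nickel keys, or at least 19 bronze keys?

79

Each of the 6 types has its own threshold; avoid all of them simultaneously.
The worst case stops just short of every target: 11 copper, 1 aluminum, 29 steel, 13 brass, all 6 nickel, 18 bronze — 11 + 1 + 29 + 13 + 6 + 18 = 78 keys.
One more key must push some type to its target, so 78 + 1 = 79.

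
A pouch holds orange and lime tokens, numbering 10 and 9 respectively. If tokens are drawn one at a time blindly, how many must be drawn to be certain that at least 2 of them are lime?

The worst case draws every non-lime token first: 10.
The next 2 draws are then forced to be lime, giving 10 + 2 = 12.

12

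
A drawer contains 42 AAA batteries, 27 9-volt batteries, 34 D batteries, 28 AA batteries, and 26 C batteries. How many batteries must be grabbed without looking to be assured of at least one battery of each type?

The hardest type to obtain is C: we could draw every other battery first — 157 − 26 = 131 batteries — without a single C one.
The next draw must be C, so 131 + 1 = 132.

132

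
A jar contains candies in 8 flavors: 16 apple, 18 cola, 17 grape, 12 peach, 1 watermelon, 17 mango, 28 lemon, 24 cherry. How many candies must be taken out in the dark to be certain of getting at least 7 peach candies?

The worst case draws every non-peach candy first: 16 + 18 + 17 + 1 + 17 + 28 + 24 = 121.
The next 7 draws are then forced to be peach, giving 121 + 7 = 128.

128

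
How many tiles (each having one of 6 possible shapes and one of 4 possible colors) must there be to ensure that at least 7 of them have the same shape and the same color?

There are 6 × 4 = 24 (shape, color) combinations acting as pigeonholes.
With 24 × 6 = 144 tiles we could place exactly 6 in each, with no (shape, color) pair reaching 7.
One more forces some (shape, color) pair to hold 7, so 144 + 1 = 145.

145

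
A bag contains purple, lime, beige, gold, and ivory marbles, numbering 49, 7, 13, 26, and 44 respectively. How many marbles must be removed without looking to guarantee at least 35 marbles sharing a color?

In the worst case we take at most 34 of each color, but all 7 lime, all 13 beige, and all 26 gold (fewer than 34), giving 34 + 7 + 13 + 26 + 34 = 114.
One more marble then forces some color to 35, so 114 + 1 = 115.

115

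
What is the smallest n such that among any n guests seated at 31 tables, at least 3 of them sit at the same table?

There are 31 tables acting as pigeonholes.
With 31 × 2 = 62 guests we could place exactly 2 in each, with no class reaching 3.
One more forces some class to hold 3, so 62 + 1 = 63.

63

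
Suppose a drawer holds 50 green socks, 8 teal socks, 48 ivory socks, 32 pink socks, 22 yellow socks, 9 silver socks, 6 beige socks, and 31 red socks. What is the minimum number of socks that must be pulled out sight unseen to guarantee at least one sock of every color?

201

The hardest color to obtain is beige: we could draw every other sock first — 206 − 6 = 200 socks — without a single beige one.
The next draw must be beige, so 200 + 1 = 201.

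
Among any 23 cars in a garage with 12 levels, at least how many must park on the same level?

If each of the 12 levels held at most 1, the total would be at most 12 × 1 = 12 < 23, a contradiction.
So at least one holds ⌈23/12⌉ = 2.

2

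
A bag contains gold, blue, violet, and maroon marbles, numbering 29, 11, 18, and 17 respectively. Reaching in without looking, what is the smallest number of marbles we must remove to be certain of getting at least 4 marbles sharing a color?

13

Treat the 4 colors as pigeonholes.
The worst case takes 3 marbles of each color without reaching 4 of any: 4 × 3 = 12.
The next marble must bring some color to 4, so 12 + 1 = 13.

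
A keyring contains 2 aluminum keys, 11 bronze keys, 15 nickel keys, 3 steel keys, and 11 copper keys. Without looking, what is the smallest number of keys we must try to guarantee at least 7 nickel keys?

34

The worst case draws every non-nickel key first: 2 + 11 + 3 + 11 = 27.
The next 7 draws are then forced to be nickel, giving 27 + 7 = 34.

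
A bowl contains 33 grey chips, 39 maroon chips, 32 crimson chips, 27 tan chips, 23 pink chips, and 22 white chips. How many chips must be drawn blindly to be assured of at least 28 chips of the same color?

154

Treat the 6 colors as pigeonholes.
In the worst case we take at most 27 of each color, but all 23 pink and all 22 white (fewer than 27), giving 27 + 27 + 27 + 27 + 23 + 22 = 153.
One more chip then forces some color to 28, so 153 + 1 = 154.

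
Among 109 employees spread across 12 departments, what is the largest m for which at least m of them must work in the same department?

10

The 109 employees fall into 12 departments.
If each of the 12 departments held at most 9, the total would be at most 12 × 9 = 108 < 109, a contradiction.
So at least one holds ⌈109/12⌉ = 10.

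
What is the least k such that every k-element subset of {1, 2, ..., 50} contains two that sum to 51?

Partition {1, …, 50} into 25 pairs: {1,50}, {2,49}, …, {25,26}.
Choosing 25 integers — say the integers 1 through 25 — takes one from each pair and avoids the property.
Choosing 26 forces two into the same pair by pigeonhole, and those sum to 51. So 26.

26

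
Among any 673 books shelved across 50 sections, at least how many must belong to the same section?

14

The 673 books fall into 50 sections.
If each of the 50 sections held at most 13, the total would be at most 50 × 13 = 650 < 673, a contradiction.
So at least one holds ⌈673/50⌉ = 14.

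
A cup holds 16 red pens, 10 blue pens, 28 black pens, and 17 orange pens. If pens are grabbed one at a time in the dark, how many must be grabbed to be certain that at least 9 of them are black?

The worst case draws every non-black pen first: 16 + 10 + 17 = 43.
The next 9 draws are then forced to be black, giving 43 + 9 = 52.

52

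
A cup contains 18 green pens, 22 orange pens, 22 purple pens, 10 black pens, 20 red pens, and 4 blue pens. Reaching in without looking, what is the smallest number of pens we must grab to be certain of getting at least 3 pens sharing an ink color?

13

The worst case takes 2 pens of each ink color without reaching 3 of any: 6 × 2 = 12.
The next pen must bring some ink color to 3, so 12 + 1 = 13.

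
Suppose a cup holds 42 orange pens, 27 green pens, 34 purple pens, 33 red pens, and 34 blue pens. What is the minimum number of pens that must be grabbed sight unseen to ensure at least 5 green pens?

148

The worst case draws every non-green pen first: 42 + 34 + 33 + 34 = 143.
The next 5 draws are then forced to be green, giving 143 + 5 = 148.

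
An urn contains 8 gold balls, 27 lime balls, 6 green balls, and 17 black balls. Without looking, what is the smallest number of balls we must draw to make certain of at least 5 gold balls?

55

To avoid gold balls as long as possible, exhaust the other 3 colors first.
The worst case draws every non-gold ball first: 27 + 6 + 17 = 50.
The next 5 draws are then forced to be gold, giving 50 + 5 = 55.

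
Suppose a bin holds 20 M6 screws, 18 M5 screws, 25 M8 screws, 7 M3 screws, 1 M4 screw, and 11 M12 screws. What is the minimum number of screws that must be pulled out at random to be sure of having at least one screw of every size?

The hardest size to obtain is M4: we could draw every other screw first — 82 − 1 = 81 screws — without a single M4 one.
The next draw must be M4, so 81 + 1 = 82.

82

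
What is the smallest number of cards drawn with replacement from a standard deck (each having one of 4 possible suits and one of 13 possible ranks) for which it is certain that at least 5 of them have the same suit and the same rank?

There are 4 × 13 = 52 (suit, rank) combinations acting as pigeonholes.
With 52 × 4 = 208 cards drawn with replacement from a standard deck we could place exactly 4 in each, with no (suit, rank) pair reaching 5.
One more forces some (suit, rank) pair to hold 5, so 208 + 1 = 209.

209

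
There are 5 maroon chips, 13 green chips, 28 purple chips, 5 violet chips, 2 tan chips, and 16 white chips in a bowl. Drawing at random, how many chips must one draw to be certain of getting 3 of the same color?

The worst case takes 2 chips of each color without reaching 3 of any: 6 × 2 = 12.
The next chip must bring some color to 3, so 12 + 1 = 13.

13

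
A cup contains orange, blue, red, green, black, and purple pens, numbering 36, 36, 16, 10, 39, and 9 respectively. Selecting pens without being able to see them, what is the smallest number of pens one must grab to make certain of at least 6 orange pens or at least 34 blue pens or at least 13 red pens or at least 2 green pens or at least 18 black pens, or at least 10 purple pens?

The worst case stops just short of every target: 5 orange, 33 blue, 12 red, 1 green, 17 black, 9 purple — 5 + 33 + 12 + 1 + 17 + 9 = 77 pens.
One more pen must push some ink color to its target, so 77 + 1 = 78.

78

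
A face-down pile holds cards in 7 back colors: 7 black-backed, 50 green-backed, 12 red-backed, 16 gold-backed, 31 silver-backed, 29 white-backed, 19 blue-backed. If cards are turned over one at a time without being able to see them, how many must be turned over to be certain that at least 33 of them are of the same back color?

147

Treat the 7 back colors as pigeonholes.
In the worst case we take at most 32 of each back color, but all 7 black-backed, all 12 red-backed, all 16 gold-backed, all 31 silver-backed, all 29 white-backed, and all 19 blue-backed (fewer than 32), giving 7 + 32 + 12 + 16 + 31 + 29 + 19 = 146.
One more card then forces some back color to 33, so 146 + 1 = 147.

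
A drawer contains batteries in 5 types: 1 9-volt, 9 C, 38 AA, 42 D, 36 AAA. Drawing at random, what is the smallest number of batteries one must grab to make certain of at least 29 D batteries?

The worst case draws every non-D battery first: 1 + 9 + 38 + 36 = 84.
The next 29 draws are then forced to be D, giving 84 + 29 = 113.

113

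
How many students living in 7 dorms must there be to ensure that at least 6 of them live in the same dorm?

36

There are 7 dorms acting as pigeonholes.
With 7 × 5 = 35 students we could place exactly 5 in each, with no class reaching 6.
One more forces some class to hold 6, so 35 + 1 = 36.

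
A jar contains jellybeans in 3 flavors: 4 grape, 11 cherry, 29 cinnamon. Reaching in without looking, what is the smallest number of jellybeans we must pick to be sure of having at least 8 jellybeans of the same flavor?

19

In the worst case we take at most 7 of each flavor, but all 4 grape (fewer than 7), giving 4 + 7 + 7 = 18.
One more jellybean then forces some flavor to 8, so 18 + 1 = 19.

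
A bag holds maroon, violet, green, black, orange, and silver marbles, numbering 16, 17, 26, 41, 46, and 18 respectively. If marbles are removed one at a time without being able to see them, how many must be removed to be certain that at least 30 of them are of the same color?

In the worst case we take at most 29 of each color, but all 16 maroon, all 17 violet, all 26 green, and all 18 silver (fewer than 29), giving 16 + 17 + 26 + 29 + 29 + 18 = 135.
One more marble then forces some color to 30, so 135 + 1 = 136.

136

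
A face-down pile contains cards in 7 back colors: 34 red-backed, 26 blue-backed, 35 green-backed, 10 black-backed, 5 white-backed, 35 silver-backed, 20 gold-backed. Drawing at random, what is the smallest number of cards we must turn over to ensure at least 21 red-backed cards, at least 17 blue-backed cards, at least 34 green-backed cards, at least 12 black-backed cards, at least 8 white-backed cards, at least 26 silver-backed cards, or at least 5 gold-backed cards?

114

Each of the 7 back colors has its own threshold; avoid all of them simultaneously.
The worst case stops just short of every target: 20 red-backed, 16 blue-backed, 33 green-backed, all 10 black-backed, all 5 white-backed, 25 silver-backed, 4 gold-backed — 20 + 16 + 33 + 10 + 5 + 25 + 4 = 113 cards.
One more card must push some back color to its target, so 113 + 1 = 114.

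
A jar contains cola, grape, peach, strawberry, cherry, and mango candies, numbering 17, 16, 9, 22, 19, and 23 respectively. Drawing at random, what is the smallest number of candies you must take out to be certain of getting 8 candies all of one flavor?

43

The worst case takes 7 candies of each flavor without reaching 8 of any: 6 × 7 = 42.
The next candy must bring some flavor to 8, so 42 + 1 = 43.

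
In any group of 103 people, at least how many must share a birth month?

9

There are 12 months of the year, which serve as the pigeonholes.
If each of the 12 months of the year held at most 8, the total would be at most 12 × 8 = 96 < 103, a contradiction.
So at least one holds ⌈103/12⌉ = 9.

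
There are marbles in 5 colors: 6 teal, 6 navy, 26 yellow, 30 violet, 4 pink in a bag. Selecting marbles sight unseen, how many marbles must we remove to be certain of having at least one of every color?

69

The hardest color to obtain is pink: we could draw every other marble first — 72 − 4 = 68 marbles — without a single pink one.
The next draw must be pink, so 68 + 1 = 69.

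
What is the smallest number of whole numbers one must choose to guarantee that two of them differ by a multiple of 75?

76

Use the pigeonhole principle on residue classes: two integers differ by a multiple of 75 exactly when they share a remainder mod 75.
There are 75 residue classes mod 75, so 75 integers can all lie in distinct classes.
One more integer must repeat a residue, giving a difference divisible by 75. So n = 75 + 1 = 76.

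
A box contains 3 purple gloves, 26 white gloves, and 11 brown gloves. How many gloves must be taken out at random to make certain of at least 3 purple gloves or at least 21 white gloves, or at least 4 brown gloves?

The worst case stops just short of every target: 2 purple, 20 white, 3 brown — 2 + 20 + 3 = 25 gloves.
One more glove must push some color to its target, so 25 + 1 = 26.

26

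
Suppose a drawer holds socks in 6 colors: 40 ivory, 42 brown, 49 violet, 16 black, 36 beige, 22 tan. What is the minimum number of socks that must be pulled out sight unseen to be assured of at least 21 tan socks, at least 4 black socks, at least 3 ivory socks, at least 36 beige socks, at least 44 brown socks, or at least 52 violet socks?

152

The worst case stops just short of every target: 2 ivory, all 42 brown, all 49 violet, 3 black, 35 beige, 20 tan — 2 + 42 + 49 + 3 + 35 + 20 = 151 socks.
One more sock must push some color to its target, so 151 + 1 = 152.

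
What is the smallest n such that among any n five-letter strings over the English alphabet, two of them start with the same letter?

27

There are 26 possible first letters acting as pigeonholes.
With 26 five-letter strings over the English alphabet we could place one in each, avoiding any repeat.
One more forces some class to hold 2, so 26 + 1 = 27.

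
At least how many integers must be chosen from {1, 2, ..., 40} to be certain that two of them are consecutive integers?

Partition {1, …, 40} into 20 pairs: {1,2}, {3,4}, …, {39,40}.
Choosing 20 integers — say the 20 even numbers 2, 4, …, 40 — takes one from each pair and avoids the property.
Choosing 21 forces two into the same pair by pigeonhole, and those are consecutive. So 21.

21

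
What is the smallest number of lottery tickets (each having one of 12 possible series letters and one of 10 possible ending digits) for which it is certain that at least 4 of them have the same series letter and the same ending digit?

361

There are 12 × 10 = 120 (series letter, ending digit) combinations acting as pigeonholes.
With 120 × 3 = 360 lottery tickets we could place exactly 3 in each, with no (series letter, ending digit) pair reaching 4.
One more forces some (series letter, ending digit) pair to hold 4, so 360 + 1 = 361.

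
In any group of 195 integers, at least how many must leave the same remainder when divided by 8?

The 195 integers fall into 8 residue classes modulo 8.
If each of the 8 residue classes modulo 8 held at most 24, the total would be at most 8 × 24 = 192 < 195, a contradiction.
So at least one holds ⌈195/8⌉ = 25.

25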